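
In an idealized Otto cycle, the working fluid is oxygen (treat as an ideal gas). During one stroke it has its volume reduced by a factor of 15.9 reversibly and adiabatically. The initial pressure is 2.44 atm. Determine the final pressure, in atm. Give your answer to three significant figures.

P₂ ≈ 117 atm

Adiabatic: P₁V₁^γ = P₂V₂^γ ⇒ P₂ = P₁ (V₁/V₂)^γ.
For a diatomic ideal gas γ = 7/5.
P₂ = 2.44 × 15.9^(7/5) = 117.3 atm.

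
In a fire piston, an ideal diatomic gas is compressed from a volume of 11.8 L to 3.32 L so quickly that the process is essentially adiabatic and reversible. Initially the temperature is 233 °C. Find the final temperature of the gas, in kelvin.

T₂ ≈ 841 K

Adiabatic: T₁V₁^(γ−1) = T₂V₂^(γ−1) ⇒ T₂ = T₁ (V₁/V₂)^(γ−1).
For a diatomic ideal gas γ = 7/5, so γ−1 = 2/5.
T₁ = 233 °C = 506.1 K.
T₂ = 506.1 × (11.8/3.32)^(2/5) = 840.6 K.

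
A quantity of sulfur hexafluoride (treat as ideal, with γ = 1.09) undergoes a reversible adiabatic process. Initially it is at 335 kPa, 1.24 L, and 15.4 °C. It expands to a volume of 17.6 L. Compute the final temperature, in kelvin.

T₂ ≈ 227 K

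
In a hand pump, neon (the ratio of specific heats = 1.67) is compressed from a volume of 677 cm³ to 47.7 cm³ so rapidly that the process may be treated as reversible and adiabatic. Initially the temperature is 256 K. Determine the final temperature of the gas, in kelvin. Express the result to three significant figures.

Adiabatic: T₁V₁^(γ−1) = T₂V₂^(γ−1) ⇒ T₂ = T₁ (V₁/V₂)^(γ−1).
T₂ = 256 × (677/47.7)^(0.67) = 1514 K.

T₂ ≈ 1510 K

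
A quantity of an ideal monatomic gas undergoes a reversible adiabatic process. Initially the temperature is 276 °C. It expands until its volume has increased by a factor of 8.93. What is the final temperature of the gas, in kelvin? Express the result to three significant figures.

T₂ ≈ 128 K

Adiabatic: T₁V₁^(γ−1) = T₂V₂^(γ−1) ⇒ T₂ = T₁ (V₁/V₂)^(γ−1).
For a monatomic ideal gas γ = 5/3, so γ−1 = 2/3.
T₁ = 276 °C = 549.1 K.
T₂ = 549.1 × (1/8.93)^(2/3) = 127.6 K.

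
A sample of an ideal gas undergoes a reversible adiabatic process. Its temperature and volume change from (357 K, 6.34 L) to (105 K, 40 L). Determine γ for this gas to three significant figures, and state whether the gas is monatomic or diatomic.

γ ≈ 1.66; monatomic

TV^(γ−1) = const ⇒ γ − 1 = ln(T₂/T₁) / ln(V₁/V₂).
γ = 1 + ln(105/357) / ln(6.34/40) = 1.664.
γ ≈ 1.66 is close to 5/3, so the gas is monatomic.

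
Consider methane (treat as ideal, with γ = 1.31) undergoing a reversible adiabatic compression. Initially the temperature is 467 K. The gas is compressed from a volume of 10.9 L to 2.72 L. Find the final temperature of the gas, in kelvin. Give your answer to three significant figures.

T₂ ≈ 718 K

For a reversible adiabat TV^(γ−1) is constant, so T₂ = T₁ (V₁/V₂)^(γ−1).
T₂ = 467 × (10.9/2.72)^(0.31) = 718.1 K.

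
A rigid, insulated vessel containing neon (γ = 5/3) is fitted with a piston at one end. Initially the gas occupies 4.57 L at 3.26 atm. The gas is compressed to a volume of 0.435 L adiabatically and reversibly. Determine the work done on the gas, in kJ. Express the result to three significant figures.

W ≈ 8.60 kJ

P₂ = P₁(V₁/V₂)^γ = 3.26×(4.57/0.435)^(5/3) = 164.3 atm.
For a reversible adiabat, W_by_gas = (P₁V₁ − P₂V₂)/(γ−1).
W_by = (330300×0.00457 − 1.665×10^7×0.000435) / (2/3) = -8597 J.
W_on_gas = −W_by = 8597 J.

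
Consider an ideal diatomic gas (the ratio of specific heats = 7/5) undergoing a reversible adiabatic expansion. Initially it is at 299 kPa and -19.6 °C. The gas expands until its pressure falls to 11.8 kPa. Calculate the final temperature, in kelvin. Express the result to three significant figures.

T₂ ≈ 101 K

Adiabatic: T₂/T₁ = (P₂/P₁)^((γ−1)/γ).
T₁ = -19.6 °C = 253.5 K.
T₂ = 253.5 × (11.8/299)^(2/7) = 100.7 K.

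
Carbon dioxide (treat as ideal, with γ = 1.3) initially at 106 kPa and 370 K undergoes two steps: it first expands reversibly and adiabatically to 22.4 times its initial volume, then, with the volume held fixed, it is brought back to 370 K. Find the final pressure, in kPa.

Adiabatic step (PV^γ = const): P₂ = 106×(1/22.4)^(1.3) = 1.862 kPa; T₂ = 370×(1/22.4)^(0.3) = 145.6 K.
Isochoric: P₃ = P₂(T₃/T₂) = 1.862 × (370/145.6) = 4.732 kPa.

P₃ ≈ 4.73 kPa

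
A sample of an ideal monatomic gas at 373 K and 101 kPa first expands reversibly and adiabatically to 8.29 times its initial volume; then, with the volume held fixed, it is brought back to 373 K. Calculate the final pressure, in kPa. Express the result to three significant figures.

P₃ ≈ 12.2 kPa

For a monatomic ideal gas γ = 5/3.
Adiabatic step (PV^γ = const): P₂ = 101×(1/8.29)^(5/3) = 2.974 kPa; T₂ = 373×(1/8.29)^(2/3) = 91.06 K.
Isochoric: P₃ = P₂(T₃/T₂) = 2.974 × (373/91.06) = 12.18 kPa.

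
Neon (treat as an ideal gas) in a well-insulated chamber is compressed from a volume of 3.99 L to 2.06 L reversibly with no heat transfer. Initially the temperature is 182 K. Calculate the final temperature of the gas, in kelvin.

T₂ ≈ 283 K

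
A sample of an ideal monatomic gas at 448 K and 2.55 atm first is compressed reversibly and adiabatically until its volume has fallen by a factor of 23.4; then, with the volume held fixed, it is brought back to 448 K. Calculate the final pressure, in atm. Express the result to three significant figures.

P₃ ≈ 59.7 atm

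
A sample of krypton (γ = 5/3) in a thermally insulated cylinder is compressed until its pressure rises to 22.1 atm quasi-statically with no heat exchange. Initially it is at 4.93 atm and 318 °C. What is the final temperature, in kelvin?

Adiabatic: T₂/T₁ = (P₂/P₁)^((γ−1)/γ).
T₁ = 318 °C = 591.1 K.
T₂ = 591.1 × (22.1/4.93)^(2/5) = 1077 K.

T₂ ≈ 1080 K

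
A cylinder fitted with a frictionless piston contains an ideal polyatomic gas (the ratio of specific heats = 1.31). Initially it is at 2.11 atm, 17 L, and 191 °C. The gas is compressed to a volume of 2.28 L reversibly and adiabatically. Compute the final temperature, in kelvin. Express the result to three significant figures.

T₂ ≈ 865 K

For a reversible adiabat TV^(γ−1) is constant, so T₂ = T₁ (V₁/V₂)^(γ−1).
T₁ = 191 °C = 464.1 K.
T₂ = 464.1 × (17/2.28)^(0.31) = 865.2 K.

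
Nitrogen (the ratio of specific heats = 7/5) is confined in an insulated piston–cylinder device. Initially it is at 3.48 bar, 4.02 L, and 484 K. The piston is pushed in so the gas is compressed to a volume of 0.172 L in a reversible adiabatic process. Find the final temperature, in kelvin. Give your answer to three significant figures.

T₂ ≈ 1710 K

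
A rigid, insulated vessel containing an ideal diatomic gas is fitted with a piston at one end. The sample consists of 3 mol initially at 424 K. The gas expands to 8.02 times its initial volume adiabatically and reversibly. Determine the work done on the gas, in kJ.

For a reversible adiabat TV^(γ−1) is constant, so T₂ = T₁ (V₁/V₂)^(γ−1).
γ = 7/5 for a diatomic ideal gas, so γ−1 = 2/5.
T₂ = 424 × (1/8.02)^(2/5) = 184.4 K.
Q = 0, so ΔU = W_on_gas = nCᵥΔT with Cᵥ = R/(γ−1) = 20.79 J/(mol·K).
ΔU = 3 × 20.79 × (184.4 − 424) = -14940 J.

W ≈ -14.9 kJ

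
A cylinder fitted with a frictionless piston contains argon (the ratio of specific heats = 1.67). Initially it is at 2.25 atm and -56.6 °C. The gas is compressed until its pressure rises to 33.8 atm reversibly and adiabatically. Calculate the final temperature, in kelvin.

Along an adiabat T P^((1−γ)/γ) is constant, so T₂ = T₁ (P₂/P₁)^((γ−1)/γ).
T₁ = -56.6 °C = 216.5 K.
T₂ = 216.5 × (33.8/2.25)^(0.401) = 642.2 K.

T₂ ≈ 642 K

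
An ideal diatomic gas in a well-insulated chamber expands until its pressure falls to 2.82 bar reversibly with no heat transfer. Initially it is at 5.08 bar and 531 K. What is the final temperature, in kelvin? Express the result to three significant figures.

Adiabatic: T₂/T₁ = (P₂/P₁)^((γ−1)/γ).
For a diatomic ideal gas γ = 7/5, so (γ−1)/γ = 2/7.
T₂ = 531 × (2.82/5.08)^(2/7) = 448.8 K.

T₂ ≈ 449 K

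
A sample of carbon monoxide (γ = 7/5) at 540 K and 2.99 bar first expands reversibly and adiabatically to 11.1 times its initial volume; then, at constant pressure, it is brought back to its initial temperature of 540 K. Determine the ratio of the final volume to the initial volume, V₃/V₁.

V₃/V₁ ≈ 29.1

Adiabatic step: V₂/V₁ = 11.1; T₂ = T₁·(1/11.1)^(2/5) = 206.2 K.
Isobaric step: V₃/V₂ = T₃/T₂ = 540/206.2.
V₃/V₁ = (V₂/V₁)(V₃/V₂) = 11.1 × (540/206.2) = 29.07.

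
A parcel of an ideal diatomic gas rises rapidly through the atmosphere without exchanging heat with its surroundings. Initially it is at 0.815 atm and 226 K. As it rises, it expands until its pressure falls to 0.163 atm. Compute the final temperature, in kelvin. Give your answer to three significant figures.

Along an adiabat T P^((1−γ)/γ) is constant, so T₂ = T₁ (P₂/P₁)^((γ−1)/γ).
For a diatomic ideal gas γ = 7/5, so (γ−1)/γ = 2/7.
T₂ = 226 × (0.163/0.815)^(2/7) = 142.7 K.

T₂ ≈ 143 K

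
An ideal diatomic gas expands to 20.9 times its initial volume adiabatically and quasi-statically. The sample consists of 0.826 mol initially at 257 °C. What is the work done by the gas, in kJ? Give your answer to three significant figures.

W ≈ 6.40 kJ

For a reversible adiabat TV^(γ−1) is constant, so T₂ = T₁ (V₁/V₂)^(γ−1).
γ = 7/5 for a diatomic ideal gas, so γ−1 = 2/5.
T₁ = 257 °C = 530.1 K.
T₂ = 530.1 × (1/20.9)^(2/5) = 157.2 K.
Q = 0, so ΔU = W_on_gas = nCᵥΔT with Cᵥ = R/(γ−1) = 20.79 J/(mol·K).
ΔU = 0.826 × 20.79 × (157.2 − 530.1) = -6404 J.
Work done by the gas = −ΔU = 6404 J.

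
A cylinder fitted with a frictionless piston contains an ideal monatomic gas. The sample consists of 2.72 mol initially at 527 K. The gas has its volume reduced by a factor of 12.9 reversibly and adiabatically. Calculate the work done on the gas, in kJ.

For a reversible adiabat TV^(γ−1) is constant, so T₂ = T₁ (V₁/V₂)^(γ−1).
γ = 5/3 for a monatomic ideal gas, so γ−1 = 2/3.
T₂ = 527 × 12.9^(2/3) = 2899 K.
Q = 0, so ΔU = W_on_gas = nCᵥΔT with Cᵥ = R/(γ−1) = 12.47 J/(mol·K).
ΔU = 2.72 × 12.47 × (2899 − 527) = 80450 J.

W ≈ 80.5 kJ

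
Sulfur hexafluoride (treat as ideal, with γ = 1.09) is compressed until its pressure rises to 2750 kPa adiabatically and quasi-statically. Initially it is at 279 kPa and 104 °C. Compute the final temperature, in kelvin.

T₂ ≈ 456 K

Along an adiabat T P^((1−γ)/γ) is constant, so T₂ = T₁ (P₂/P₁)^((γ−1)/γ).
T₁ = 104 °C = 377.1 K.
T₂ = 377.1 × (2750/279)^(0.0826) = 455.6 K.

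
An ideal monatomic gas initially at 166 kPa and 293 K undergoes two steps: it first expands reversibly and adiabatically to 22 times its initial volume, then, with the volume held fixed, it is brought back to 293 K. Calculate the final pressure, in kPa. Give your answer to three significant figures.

P₃ ≈ 7.55 kPa

For a monatomic ideal gas γ = 5/3.
Adiabatic step (PV^γ = const): P₂ = 166×(1/22)^(5/3) = 0.961 kPa; T₂ = 293×(1/22)^(2/3) = 37.32 K.
Isochoric: P₃ = P₂(T₃/T₂) = 0.961 × (293/37.32) = 7.545 kPa.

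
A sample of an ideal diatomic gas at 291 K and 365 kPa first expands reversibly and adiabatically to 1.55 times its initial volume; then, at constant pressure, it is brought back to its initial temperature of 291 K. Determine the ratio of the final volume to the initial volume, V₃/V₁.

V₃/V₁ ≈ 1.85

For a diatomic ideal gas γ = 7/5.
Adiabatic step: V₂/V₁ = 1.55; T₂ = T₁·(1/1.55)^(2/5) = 244.2 K.
Isobaric step: V₃/V₂ = T₃/T₂ = 291/244.2.
V₃/V₁ = (V₂/V₁)(V₃/V₂) = 1.55 × (291/244.2) = 1.847.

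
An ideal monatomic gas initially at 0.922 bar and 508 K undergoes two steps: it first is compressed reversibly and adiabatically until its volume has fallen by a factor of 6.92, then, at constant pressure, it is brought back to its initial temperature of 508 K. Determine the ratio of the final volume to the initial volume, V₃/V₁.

For a monatomic ideal gas γ = 5/3.
Adiabatic step: V₂/V₁ = 0.1445; T₂ = T₁·6.92^(2/3) = 1845 K.
Isobaric step: V₃/V₂ = T₃/T₂ = 508/1845.
V₃/V₁ = (V₂/V₁)(V₃/V₂) = 0.1445 × (508/1845) = 0.03979.

V₃/V₁ ≈ 0.0398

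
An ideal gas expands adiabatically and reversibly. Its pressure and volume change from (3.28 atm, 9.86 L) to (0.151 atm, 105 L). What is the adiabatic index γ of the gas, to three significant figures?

PV^γ = const ⇒ γ = ln(P₂/P₁) / ln(V₁/V₂).
γ = ln(0.151/3.28) / ln(9.86/105) = 1.301.

γ ≈ 1.30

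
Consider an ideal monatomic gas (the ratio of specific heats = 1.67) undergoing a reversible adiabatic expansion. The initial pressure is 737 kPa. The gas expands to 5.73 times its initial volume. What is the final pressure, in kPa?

P₂ ≈ 39.9 kPa

Since PV^γ is constant along a reversible adiabat, P₂ = P₁ (V₁/V₂)^γ.
P₂ = 737 × (1/5.73)^(1.67) = 39.93 kPa.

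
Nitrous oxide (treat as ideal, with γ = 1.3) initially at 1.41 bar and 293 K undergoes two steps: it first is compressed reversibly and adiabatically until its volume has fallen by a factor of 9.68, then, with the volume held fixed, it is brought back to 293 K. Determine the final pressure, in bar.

Adiabatic step (PV^γ = const): P₂ = 1.41×9.68^(1.3) = 26.97 bar; T₂ = 293×9.68^(0.3) = 578.9 K.
Isochoric: P₃ = P₂(T₃/T₂) = 26.97 × (293/578.9) = 13.65 bar.

P₃ ≈ 13.6 bar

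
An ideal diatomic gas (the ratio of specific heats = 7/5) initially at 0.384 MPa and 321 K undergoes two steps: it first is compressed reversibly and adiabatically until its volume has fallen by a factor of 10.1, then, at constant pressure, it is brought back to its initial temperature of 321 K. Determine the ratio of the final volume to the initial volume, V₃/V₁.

Adiabatic step: V₂/V₁ = 0.09901; T₂ = T₁·10.1^(2/5) = 809.5 K.
Isobaric step: V₃/V₂ = T₃/T₂ = 321/809.5.
V₃/V₁ = (V₂/V₁)(V₃/V₂) = 0.09901 × (321/809.5) = 0.03926.

V₃/V₁ ≈ 0.0393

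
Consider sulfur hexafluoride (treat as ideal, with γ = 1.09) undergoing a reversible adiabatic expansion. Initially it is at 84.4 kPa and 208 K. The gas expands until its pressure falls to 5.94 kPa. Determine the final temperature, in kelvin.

Along an adiabat T P^((1−γ)/γ) is constant, so T₂ = T₁ (P₂/P₁)^((γ−1)/γ).
T₂ = 208 × (5.94/84.4)^(0.0826) = 167.1 K.

T₂ ≈ 167 K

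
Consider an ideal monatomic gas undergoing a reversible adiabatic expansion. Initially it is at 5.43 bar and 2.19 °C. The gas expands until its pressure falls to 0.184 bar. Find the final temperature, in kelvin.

T₂ ≈ 71.1 K

Adiabatic: T₂/T₁ = (P₂/P₁)^((γ−1)/γ).
For a monatomic ideal gas γ = 5/3, so (γ−1)/γ = 2/5.
T₁ = 2.19 °C = 275.3 K.
T₂ = 275.3 × (0.184/5.43)^(2/5) = 71.1 K.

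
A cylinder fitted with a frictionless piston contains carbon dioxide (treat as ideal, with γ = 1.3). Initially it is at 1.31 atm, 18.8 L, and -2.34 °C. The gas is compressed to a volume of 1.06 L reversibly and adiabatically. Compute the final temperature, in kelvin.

T₂ ≈ 642 K

For a reversible adiabat TV^(γ−1) is constant, so T₂ = T₁ (V₁/V₂)^(γ−1).
T₁ = -2.34 °C = 270.8 K.
T₂ = 270.8 × (18.8/1.06)^(0.3) = 641.7 K.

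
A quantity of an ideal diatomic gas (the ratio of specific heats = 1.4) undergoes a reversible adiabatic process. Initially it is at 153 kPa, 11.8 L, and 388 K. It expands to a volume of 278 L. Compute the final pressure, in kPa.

Since PV^γ is constant along a reversible adiabat, P₂ = P₁ (V₁/V₂)^γ.
P₂ = 153 × (11.8/278)^(1.4) = 1.835 kPa.

P₂ ≈ 1.84 kPa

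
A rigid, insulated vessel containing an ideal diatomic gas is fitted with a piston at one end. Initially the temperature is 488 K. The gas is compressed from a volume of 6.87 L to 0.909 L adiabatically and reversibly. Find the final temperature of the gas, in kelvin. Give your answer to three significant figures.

For a reversible adiabat TV^(γ−1) is constant, so T₂ = T₁ (V₁/V₂)^(γ−1).
For a diatomic ideal gas γ = 7/5, so γ−1 = 2/5.
T₂ = 488 × (6.87/0.909)^(2/5) = 1096 K.

T₂ ≈ 1100 K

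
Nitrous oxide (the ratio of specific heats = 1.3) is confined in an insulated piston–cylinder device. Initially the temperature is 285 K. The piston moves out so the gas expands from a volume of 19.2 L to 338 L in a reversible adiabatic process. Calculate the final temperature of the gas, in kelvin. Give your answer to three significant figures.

T₂ ≈ 121 K

For a reversible adiabat TV^(γ−1) is constant, so T₂ = T₁ (V₁/V₂)^(γ−1).
T₂ = 285 × (19.2/338)^(0.3) = 120.5 K.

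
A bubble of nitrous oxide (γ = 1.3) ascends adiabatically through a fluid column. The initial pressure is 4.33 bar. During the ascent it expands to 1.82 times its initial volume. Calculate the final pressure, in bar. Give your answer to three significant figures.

Since PV^γ is constant along a reversible adiabat, P₂ = P₁ (V₁/V₂)^γ.
P₂ = 4.33 × (1/1.82)^(1.3) = 1.988 bar.

P₂ ≈ 1.99 bar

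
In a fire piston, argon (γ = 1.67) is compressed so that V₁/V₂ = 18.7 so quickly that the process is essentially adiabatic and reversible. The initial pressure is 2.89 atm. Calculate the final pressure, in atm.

Since PV^γ is constant along a reversible adiabat, P₂ = P₁ (V₁/V₂)^γ.
P₂ = 2.89 × 18.7^(1.67) = 384.5 atm.

P₂ ≈ 384 atm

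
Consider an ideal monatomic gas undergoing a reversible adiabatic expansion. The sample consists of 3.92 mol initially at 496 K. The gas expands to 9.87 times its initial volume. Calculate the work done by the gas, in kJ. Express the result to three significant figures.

For a reversible adiabat TV^(γ−1) is constant, so T₂ = T₁ (V₁/V₂)^(γ−1).
γ = 5/3 for a monatomic ideal gas, so γ−1 = 2/3.
T₂ = 496 × (1/9.87)^(2/3) = 107.8 K.
Q = 0, so ΔU = W_on_gas = nCᵥΔT with Cᵥ = R/(γ−1) = 12.47 J/(mol·K).
ΔU = 3.92 × 12.47 × (107.8 − 496) = -18980 J.
Work done by the gas = −ΔU = 18980 J.

W ≈ 19.0 kJ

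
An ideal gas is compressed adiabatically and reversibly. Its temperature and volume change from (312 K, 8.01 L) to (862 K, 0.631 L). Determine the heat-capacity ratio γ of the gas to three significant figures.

γ ≈ 1.40

TV^(γ−1) = const ⇒ γ − 1 = ln(T₂/T₁) / ln(V₁/V₂).
γ = 1 + ln(862/312) / ln(8.01/0.631) = 1.4.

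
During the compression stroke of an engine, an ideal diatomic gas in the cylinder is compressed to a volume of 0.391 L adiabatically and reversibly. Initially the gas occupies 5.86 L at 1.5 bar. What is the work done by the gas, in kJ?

γ = 7/5 for a diatomic ideal gas.
P₂ = P₁(V₁/V₂)^γ = 1.5×(5.86/0.391)^(7/5) = 66.39 bar.
For a reversible adiabat, W_by_gas = (P₁V₁ − P₂V₂)/(γ−1).
W_by = (150000×0.00586 − 6.639×10^6×0.000391) / (2/5) = -4292 J.

W ≈ -4.29 kJ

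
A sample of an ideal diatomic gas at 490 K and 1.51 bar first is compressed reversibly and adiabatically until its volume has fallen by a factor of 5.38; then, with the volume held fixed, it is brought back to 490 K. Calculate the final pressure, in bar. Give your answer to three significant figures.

P₃ ≈ 8.12 bar

For a diatomic ideal gas γ = 7/5.
Adiabatic step (PV^γ = const): P₂ = 1.51×5.38^(7/5) = 15.92 bar; T₂ = 490×5.38^(2/5) = 960.5 K.
Isochoric: P₃ = P₂(T₃/T₂) = 15.92 × (490/960.5) = 8.124 bar.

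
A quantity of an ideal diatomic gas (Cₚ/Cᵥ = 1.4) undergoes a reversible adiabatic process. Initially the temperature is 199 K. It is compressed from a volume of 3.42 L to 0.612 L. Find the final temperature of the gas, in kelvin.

Adiabatic: T₁V₁^(γ−1) = T₂V₂^(γ−1) ⇒ T₂ = T₁ (V₁/V₂)^(γ−1).
T₂ = 199 × (3.42/0.612)^(0.4) = 396.1 K.

T₂ ≈ 396 K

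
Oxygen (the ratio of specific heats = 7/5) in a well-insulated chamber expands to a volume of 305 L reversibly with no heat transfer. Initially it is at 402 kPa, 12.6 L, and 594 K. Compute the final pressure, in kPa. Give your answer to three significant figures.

Since PV^γ is constant along a reversible adiabat, P₂ = P₁ (V₁/V₂)^γ.
P₂ = 402 × (12.6/305)^(7/5) = 4.642 kPa.

P₂ ≈ 4.64 kPa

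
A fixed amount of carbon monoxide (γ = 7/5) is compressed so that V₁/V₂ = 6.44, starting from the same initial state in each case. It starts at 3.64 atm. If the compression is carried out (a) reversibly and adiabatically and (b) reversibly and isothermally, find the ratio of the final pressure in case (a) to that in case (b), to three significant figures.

P_adiabatic / P_isothermal ≈ 2.11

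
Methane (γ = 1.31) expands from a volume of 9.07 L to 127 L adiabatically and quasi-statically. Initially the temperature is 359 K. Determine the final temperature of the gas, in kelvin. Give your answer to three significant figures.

T₂ ≈ 158 K

For a reversible adiabat TV^(γ−1) is constant, so T₂ = T₁ (V₁/V₂)^(γ−1).
T₂ = 359 × (9.07/127)^(0.31) = 158.4 K.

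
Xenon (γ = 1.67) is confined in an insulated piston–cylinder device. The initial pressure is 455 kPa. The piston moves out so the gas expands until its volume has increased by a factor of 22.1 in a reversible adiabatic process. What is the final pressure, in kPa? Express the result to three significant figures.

Adiabatic: P₁V₁^γ = P₂V₂^γ ⇒ P₂ = P₁ (V₁/V₂)^γ.
P₂ = 455 × (1/22.1)^(1.67) = 2.587 kPa.

P₂ ≈ 2.59 kPa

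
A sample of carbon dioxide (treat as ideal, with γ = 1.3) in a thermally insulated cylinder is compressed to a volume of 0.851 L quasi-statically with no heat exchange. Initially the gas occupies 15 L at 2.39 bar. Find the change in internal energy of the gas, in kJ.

ΔU ≈ 16.3 kJ

P₂ = P₁(V₁/V₂)^γ = 2.39×(15/0.851)^(1.3) = 99.63 bar.
For a reversible adiabat, W_by_gas = (P₁V₁ − P₂V₂)/(γ−1).
W_by = (239000×0.015 − 9.963×10^6×0.000851) / (0.3) = -16310 J.
Q = 0 ⇒ ΔU = −W_by = 16310 J.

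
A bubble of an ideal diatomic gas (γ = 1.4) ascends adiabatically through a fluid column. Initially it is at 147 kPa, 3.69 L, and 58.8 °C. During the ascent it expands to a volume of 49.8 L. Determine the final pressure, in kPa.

Since PV^γ is constant along a reversible adiabat, P₂ = P₁ (V₁/V₂)^γ.
P₂ = 147 × (3.69/49.8)^(1.4) = 3.846 kPa.

P₂ ≈ 3.85 kPa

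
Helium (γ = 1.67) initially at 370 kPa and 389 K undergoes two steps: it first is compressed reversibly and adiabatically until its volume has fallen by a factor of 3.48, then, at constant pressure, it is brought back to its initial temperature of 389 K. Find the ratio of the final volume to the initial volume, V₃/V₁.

Adiabatic step: V₂/V₁ = 0.2874; T₂ = T₁·3.48^(0.67) = 897 K.
Isobaric step: V₃/V₂ = T₃/T₂ = 389/897.
V₃/V₁ = (V₂/V₁)(V₃/V₂) = 0.2874 × (389/897) = 0.1246.

V₃/V₁ ≈ 0.125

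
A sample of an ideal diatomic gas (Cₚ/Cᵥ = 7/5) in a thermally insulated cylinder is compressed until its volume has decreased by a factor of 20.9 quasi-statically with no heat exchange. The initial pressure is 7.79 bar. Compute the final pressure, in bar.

Since PV^γ is constant along a reversible adiabat, P₂ = P₁ (V₁/V₂)^γ.
P₂ = 7.79 × 20.9^(7/5) = 549.2 bar.

P₂ ≈ 549 bar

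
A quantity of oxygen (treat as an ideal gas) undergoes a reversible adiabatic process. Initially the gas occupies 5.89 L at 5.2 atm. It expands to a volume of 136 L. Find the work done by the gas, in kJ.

W ≈ 5.55 kJ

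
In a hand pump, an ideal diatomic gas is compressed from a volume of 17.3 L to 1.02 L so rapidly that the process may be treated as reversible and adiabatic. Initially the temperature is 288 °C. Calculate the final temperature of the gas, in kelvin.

T₂ ≈ 1740 K

For a reversible adiabat TV^(γ−1) is constant, so T₂ = T₁ (V₁/V₂)^(γ−1).
For a diatomic ideal gas γ = 7/5, so γ−1 = 2/5.
T₁ = 288 °C = 561.1 K.
T₂ = 561.1 × (17.3/1.02)^(2/5) = 1741 K.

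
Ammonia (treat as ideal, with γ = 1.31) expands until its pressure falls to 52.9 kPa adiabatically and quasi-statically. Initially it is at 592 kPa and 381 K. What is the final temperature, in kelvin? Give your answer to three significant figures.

T₂ ≈ 215 K

Adiabatic: T₂/T₁ = (P₂/P₁)^((γ−1)/γ).
T₂ = 381 × (52.9/592)^(0.237) = 215.1 K.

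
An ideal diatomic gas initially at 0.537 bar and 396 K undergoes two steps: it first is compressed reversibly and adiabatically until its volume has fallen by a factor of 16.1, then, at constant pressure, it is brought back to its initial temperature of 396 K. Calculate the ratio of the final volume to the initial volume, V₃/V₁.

V₃/V₁ ≈ 0.0204

For a diatomic ideal gas γ = 7/5.
Adiabatic step: V₂/V₁ = 0.06211; T₂ = T₁·16.1^(2/5) = 1203 K.
Isobaric step: V₃/V₂ = T₃/T₂ = 396/1203.
V₃/V₁ = (V₂/V₁)(V₃/V₂) = 0.06211 × (396/1203) = 0.02044.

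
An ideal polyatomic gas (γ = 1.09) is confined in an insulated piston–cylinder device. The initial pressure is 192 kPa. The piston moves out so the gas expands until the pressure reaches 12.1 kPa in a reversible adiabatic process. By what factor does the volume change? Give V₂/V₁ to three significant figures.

V₂/V₁ ≈ 12.6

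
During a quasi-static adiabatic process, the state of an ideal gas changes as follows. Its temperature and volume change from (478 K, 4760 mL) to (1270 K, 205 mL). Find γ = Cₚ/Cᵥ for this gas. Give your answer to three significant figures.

γ ≈ 1.31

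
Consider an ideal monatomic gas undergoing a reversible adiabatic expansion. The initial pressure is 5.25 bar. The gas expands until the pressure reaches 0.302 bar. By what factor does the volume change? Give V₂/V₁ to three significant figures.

From PV^γ = const, V₂/V₁ = (P₁/P₂)^(1/γ).
For a monatomic ideal gas γ = 5/3.
V₂/V₁ = (5.25/0.302)^(3/5) = 5.547.

V₂/V₁ ≈ 5.55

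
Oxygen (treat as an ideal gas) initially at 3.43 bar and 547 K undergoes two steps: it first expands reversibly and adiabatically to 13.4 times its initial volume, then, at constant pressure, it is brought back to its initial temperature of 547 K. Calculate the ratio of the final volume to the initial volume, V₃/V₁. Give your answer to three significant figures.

V₃/V₁ ≈ 37.8

For a diatomic ideal gas γ = 7/5.
Adiabatic step: V₂/V₁ = 13.4; T₂ = T₁·(1/13.4)^(2/5) = 193.7 K.
Isobaric step: V₃/V₂ = T₃/T₂ = 547/193.7.
V₃/V₁ = (V₂/V₁)(V₃/V₂) = 13.4 × (547/193.7) = 37.84.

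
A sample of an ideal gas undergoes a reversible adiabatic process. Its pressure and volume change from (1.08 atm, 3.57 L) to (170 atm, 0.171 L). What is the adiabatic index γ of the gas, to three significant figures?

PV^γ = const ⇒ γ = ln(P₂/P₁) / ln(V₁/V₂).
γ = ln(170/1.08) / ln(3.57/0.171) = 1.665.

γ ≈ 1.66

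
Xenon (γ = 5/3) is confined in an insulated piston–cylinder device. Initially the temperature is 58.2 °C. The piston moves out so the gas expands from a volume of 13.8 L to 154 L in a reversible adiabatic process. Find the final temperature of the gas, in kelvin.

T₂ ≈ 66.4 K

Adiabatic: T₁V₁^(γ−1) = T₂V₂^(γ−1) ⇒ T₂ = T₁ (V₁/V₂)^(γ−1).
T₁ = 58.2 °C = 331.3 K.
T₂ = 331.3 × (13.8/154)^(2/3) = 66.35 K.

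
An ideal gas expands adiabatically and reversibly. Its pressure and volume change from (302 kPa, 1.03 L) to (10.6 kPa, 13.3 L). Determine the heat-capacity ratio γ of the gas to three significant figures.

γ ≈ 1.31

PV^γ = const ⇒ γ = ln(P₂/P₁) / ln(V₁/V₂).
γ = ln(10.6/302) / ln(1.03/13.3) = 1.309.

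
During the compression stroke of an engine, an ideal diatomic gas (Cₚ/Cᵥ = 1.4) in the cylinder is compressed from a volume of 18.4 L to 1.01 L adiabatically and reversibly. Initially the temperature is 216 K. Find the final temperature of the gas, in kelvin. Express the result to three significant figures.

Adiabatic: T₁V₁^(γ−1) = T₂V₂^(γ−1) ⇒ T₂ = T₁ (V₁/V₂)^(γ−1).
T₂ = 216 × (18.4/1.01)^(0.4) = 689.7 K.

T₂ ≈ 690 K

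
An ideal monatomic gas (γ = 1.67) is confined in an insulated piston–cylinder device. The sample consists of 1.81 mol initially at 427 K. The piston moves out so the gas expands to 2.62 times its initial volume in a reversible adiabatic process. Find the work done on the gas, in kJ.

For a reversible adiabat TV^(γ−1) is constant, so T₂ = T₁ (V₁/V₂)^(γ−1).
T₂ = 427 × (1/2.62)^(0.67) = 224 K.
Q = 0, so ΔU = W_on_gas = nCᵥΔT with Cᵥ = R/(γ−1) = 12.41 J/(mol·K).
ΔU = 1.81 × 12.41 × (224 − 427) = -4560 J.

W ≈ -4.56 kJ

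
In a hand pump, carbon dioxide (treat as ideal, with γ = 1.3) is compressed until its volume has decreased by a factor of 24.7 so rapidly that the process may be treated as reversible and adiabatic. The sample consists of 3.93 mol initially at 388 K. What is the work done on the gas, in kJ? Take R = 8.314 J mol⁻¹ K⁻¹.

W ≈ 68.3 kJ

Adiabatic: T₁V₁^(γ−1) = T₂V₂^(γ−1) ⇒ T₂ = T₁ (V₁/V₂)^(γ−1).
T₂ = 388 × 24.7^(0.3) = 1015 K.
Q = 0, so ΔU = W_on_gas = nCᵥΔT with Cᵥ = R/(γ−1) = 27.71 J/(mol·K).
ΔU = 3.93 × 27.71 × (1015 − 388) = 68330 J.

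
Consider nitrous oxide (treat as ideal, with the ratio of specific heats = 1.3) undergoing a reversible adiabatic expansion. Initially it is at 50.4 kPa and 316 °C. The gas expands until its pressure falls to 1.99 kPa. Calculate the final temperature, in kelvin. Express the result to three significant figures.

Adiabatic: T₂/T₁ = (P₂/P₁)^((γ−1)/γ).
T₁ = 316 °C = 589.1 K.
T₂ = 589.1 × (1.99/50.4)^(0.231) = 279.5 K.

T₂ ≈ 279 K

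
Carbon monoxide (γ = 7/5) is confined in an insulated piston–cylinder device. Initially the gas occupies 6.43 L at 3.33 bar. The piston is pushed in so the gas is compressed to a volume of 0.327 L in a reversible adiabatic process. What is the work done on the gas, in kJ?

P₂ = P₁(V₁/V₂)^γ = 3.33×(6.43/0.327)^(7/5) = 215.6 bar.
For a reversible adiabat, W_by_gas = (P₁V₁ − P₂V₂)/(γ−1).
W_by = (333000×0.00643 − 2.156×10^7×0.000327) / (2/5) = -12270 J.
W_on_gas = −W_by = 12270 J.

W ≈ 12.3 kJ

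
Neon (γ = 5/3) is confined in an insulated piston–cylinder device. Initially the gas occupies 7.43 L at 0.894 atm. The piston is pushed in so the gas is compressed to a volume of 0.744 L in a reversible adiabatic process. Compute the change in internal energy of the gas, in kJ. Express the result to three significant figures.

ΔU ≈ 3.67 kJ

P₂ = P₁(V₁/V₂)^γ = 0.894×(7.43/0.744)^(5/3) = 41.4 atm.
For a reversible adiabat, W_by_gas = (P₁V₁ − P₂V₂)/(γ−1).
W_by = (90580×0.00743 − 4.195×10^6×0.000744) / (2/3) = -3672 J.
Q = 0 ⇒ ΔU = −W_by = 3672 J.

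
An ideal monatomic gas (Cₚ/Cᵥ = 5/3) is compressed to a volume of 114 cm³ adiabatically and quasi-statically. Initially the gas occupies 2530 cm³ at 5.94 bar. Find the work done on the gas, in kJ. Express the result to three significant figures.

P₂ = P₁(V₁/V₂)^γ = 5.94×(2530/114)^(5/3) = 1041 bar.
For a reversible adiabat, W_by_gas = (P₁V₁ − P₂V₂)/(γ−1).
W_by = (594000×0.00253 − 1.041×10^8×0.000114) / (2/3) = -15550 J.
W_on_gas = −W_by = 15550 J.

W ≈ 15.5 kJ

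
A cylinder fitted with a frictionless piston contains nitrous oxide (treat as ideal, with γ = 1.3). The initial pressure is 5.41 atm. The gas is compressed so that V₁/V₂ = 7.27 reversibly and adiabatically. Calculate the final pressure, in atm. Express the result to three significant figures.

Since PV^γ is constant along a reversible adiabat, P₂ = P₁ (V₁/V₂)^γ.
P₂ = 5.41 × 7.27^(1.3) = 71.32 atm.

P₂ ≈ 71.3 atm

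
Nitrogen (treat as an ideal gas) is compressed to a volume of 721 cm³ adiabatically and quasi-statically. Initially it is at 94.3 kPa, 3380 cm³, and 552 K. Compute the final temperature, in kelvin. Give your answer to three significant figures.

For a reversible adiabat TV^(γ−1) is constant, so T₂ = T₁ (V₁/V₂)^(γ−1).
γ = 7/5 for a diatomic ideal gas.
T₂ = 552 × (3380/721)^(2/5) = 1024 K.

T₂ ≈ 1020 K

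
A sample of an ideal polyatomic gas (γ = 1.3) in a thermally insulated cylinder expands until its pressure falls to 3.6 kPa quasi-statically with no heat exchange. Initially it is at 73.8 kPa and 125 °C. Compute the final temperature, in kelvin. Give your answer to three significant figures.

Along an adiabat T P^((1−γ)/γ) is constant, so T₂ = T₁ (P₂/P₁)^((γ−1)/γ).
T₁ = 125 °C = 398.1 K.
T₂ = 398.1 × (3.6/73.8)^(0.231) = 198.3 K.

T₂ ≈ 198 K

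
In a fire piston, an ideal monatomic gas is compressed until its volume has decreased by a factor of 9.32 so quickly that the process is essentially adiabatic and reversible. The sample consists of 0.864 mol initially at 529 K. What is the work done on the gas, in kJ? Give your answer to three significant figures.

Adiabatic: T₁V₁^(γ−1) = T₂V₂^(γ−1) ⇒ T₂ = T₁ (V₁/V₂)^(γ−1).
γ = 5/3 for a monatomic ideal gas, so γ−1 = 2/3.
T₂ = 529 × 9.32^(2/3) = 2343 K.
Q = 0, so ΔU = W_on_gas = nCᵥΔT with Cᵥ = R/(γ−1) = 12.47 J/(mol·K).
ΔU = 0.864 × 12.47 × (2343 − 529) = 19540 J.

W ≈ 19.5 kJ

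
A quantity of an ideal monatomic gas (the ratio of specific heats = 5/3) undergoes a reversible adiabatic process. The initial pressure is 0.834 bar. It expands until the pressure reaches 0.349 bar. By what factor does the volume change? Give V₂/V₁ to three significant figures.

V₂/V₁ ≈ 1.69

From PV^γ = const, V₂/V₁ = (P₁/P₂)^(1/γ).
V₂/V₁ = (0.834/0.349)^(3/5) = 1.687.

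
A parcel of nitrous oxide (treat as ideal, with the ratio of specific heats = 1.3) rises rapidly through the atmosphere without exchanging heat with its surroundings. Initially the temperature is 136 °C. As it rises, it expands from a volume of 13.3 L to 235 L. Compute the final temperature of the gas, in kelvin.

T₂ ≈ 173 K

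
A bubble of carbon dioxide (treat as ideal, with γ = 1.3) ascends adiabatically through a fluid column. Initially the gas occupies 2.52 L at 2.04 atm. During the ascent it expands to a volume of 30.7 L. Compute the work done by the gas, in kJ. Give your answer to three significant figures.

W ≈ 0.916 kJ

P₂ = P₁(V₁/V₂)^γ = 2.04×(2.52/30.7)^(1.3) = 0.0791 atm.
For a reversible adiabat, W_by_gas = (P₁V₁ − P₂V₂)/(γ−1).
W_by = (206700×0.00252 − 8015×0.0307) / (0.3) = 916.1 J.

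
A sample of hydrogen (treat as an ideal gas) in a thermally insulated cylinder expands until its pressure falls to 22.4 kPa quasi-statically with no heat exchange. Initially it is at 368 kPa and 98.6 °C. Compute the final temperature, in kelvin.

Adiabatic: T₂/T₁ = (P₂/P₁)^((γ−1)/γ).
For a diatomic ideal gas γ = 7/5, so (γ−1)/γ = 2/7.
T₁ = 98.6 °C = 371.8 K.
T₂ = 371.8 × (22.4/368)^(2/7) = 167.1 K.

T₂ ≈ 167 K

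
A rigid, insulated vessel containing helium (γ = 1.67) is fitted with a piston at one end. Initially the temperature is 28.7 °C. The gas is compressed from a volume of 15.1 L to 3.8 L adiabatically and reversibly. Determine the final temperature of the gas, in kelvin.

T₂ ≈ 761 K

For a reversible adiabat TV^(γ−1) is constant, so T₂ = T₁ (V₁/V₂)^(γ−1).
T₁ = 28.7 °C = 301.8 K.
T₂ = 301.8 × (15.1/3.8)^(0.67) = 760.8 K.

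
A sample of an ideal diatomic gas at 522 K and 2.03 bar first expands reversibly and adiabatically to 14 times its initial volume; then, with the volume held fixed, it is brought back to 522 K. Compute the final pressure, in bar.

P₃ ≈ 0.145 bar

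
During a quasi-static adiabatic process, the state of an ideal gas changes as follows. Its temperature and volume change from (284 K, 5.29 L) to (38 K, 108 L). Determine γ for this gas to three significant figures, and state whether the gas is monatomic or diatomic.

γ ≈ 1.67; monatomic

TV^(γ−1) = const ⇒ γ − 1 = ln(T₂/T₁) / ln(V₁/V₂).
γ = 1 + ln(38/284) / ln(5.29/108) = 1.667.
γ ≈ 1.67 is close to 5/3, so the gas is monatomic.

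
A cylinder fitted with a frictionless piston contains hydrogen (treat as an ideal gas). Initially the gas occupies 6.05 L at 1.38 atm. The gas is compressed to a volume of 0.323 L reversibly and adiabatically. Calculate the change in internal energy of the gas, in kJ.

γ = 7/5 for a diatomic ideal gas.
P₂ = P₁(V₁/V₂)^γ = 1.38×(6.05/0.323)^(7/5) = 83.46 atm.
For a reversible adiabat, W_by_gas = (P₁V₁ − P₂V₂)/(γ−1).
W_by = (139800×0.00605 − 8.456×10^6×0.000323) / (2/5) = -4713 J.
Q = 0 ⇒ ΔU = −W_by = 4713 J.

ΔU ≈ 4.71 kJ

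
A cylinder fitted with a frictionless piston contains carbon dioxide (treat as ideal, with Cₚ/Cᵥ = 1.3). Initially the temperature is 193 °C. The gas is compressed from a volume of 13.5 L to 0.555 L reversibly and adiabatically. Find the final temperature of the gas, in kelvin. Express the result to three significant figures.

For a reversible adiabat TV^(γ−1) is constant, so T₂ = T₁ (V₁/V₂)^(γ−1).
T₁ = 193 °C = 466.1 K.
T₂ = 466.1 × (13.5/0.555)^(0.3) = 1214 K.

T₂ ≈ 1210 K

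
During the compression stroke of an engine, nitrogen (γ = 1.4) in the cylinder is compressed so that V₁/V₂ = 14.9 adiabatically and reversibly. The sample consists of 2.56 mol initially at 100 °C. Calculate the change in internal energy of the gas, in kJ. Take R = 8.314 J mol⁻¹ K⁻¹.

ΔU ≈ 38.6 kJ

For a reversible adiabat TV^(γ−1) is constant, so T₂ = T₁ (V₁/V₂)^(γ−1).
T₁ = 100 °C = 373.1 K.
T₂ = 373.1 × 14.9^(0.4) = 1099 K.
Q = 0, so ΔU = W_on_gas = nCᵥΔT with Cᵥ = R/(γ−1) = 20.79 J/(mol·K).
ΔU = 2.56 × 20.79 × (1099 − 373.1) = 38640 J.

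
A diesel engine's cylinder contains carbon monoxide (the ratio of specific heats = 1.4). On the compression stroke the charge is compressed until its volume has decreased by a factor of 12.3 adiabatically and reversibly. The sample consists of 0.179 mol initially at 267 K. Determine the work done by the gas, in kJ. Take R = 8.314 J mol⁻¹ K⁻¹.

W ≈ -1.72 kJ

For a reversible adiabat TV^(γ−1) is constant, so T₂ = T₁ (V₁/V₂)^(γ−1).
T₂ = 267 × 12.3^(0.4) = 728.6 K.
Q = 0, so ΔU = W_on_gas = nCᵥΔT with Cᵥ = R/(γ−1) = 20.79 J/(mol·K).
ΔU = 0.179 × 20.79 × (728.6 − 267) = 1717 J.
Work done by the gas = −ΔU = -1717 J.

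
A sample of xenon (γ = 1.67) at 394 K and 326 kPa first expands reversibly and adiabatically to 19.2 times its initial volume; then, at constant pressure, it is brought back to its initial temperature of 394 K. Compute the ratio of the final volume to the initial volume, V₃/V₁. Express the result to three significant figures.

V₃/V₁ ≈ 139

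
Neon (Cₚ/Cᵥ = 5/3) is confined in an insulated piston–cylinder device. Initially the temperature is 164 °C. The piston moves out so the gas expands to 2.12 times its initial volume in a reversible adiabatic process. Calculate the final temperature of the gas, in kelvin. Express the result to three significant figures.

T₂ ≈ 265 K

For a reversible adiabat TV^(γ−1) is constant, so T₂ = T₁ (V₁/V₂)^(γ−1).
T₁ = 164 °C = 437.1 K.
T₂ = 437.1 × (1/2.12)^(2/3) = 264.9 K.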